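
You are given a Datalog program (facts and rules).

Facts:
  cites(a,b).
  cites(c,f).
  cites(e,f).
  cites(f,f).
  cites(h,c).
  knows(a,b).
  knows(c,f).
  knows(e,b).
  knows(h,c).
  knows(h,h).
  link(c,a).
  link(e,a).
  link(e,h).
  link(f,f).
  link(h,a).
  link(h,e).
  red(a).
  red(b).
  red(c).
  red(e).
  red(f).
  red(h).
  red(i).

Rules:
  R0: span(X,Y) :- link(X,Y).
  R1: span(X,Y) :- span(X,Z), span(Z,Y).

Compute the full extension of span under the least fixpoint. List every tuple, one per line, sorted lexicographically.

round 1: derive span(c,a) via R0 from link(c,a)
round 1: derive span(e,a) via R0 from link(e,a)
round 1: derive span(e,h) via R0 from link(e,h)
round 1: derive span(f,f) via R0 from link(f,f)
round 1: derive span(h,a) via R0 from link(h,a)
round 1: derive span(h,e) via R0 from link(h,e)
round 2: derive span(e,e) via R1 from span(e,h), span(h,e)
round 2: derive span(h,h) via R1 from span(h,e), span(e,h)

span(c,a)
span(e,a)
span(e,e)
span(e,h)
span(f,f)
span(h,a)
span(h,e)
span(h,h)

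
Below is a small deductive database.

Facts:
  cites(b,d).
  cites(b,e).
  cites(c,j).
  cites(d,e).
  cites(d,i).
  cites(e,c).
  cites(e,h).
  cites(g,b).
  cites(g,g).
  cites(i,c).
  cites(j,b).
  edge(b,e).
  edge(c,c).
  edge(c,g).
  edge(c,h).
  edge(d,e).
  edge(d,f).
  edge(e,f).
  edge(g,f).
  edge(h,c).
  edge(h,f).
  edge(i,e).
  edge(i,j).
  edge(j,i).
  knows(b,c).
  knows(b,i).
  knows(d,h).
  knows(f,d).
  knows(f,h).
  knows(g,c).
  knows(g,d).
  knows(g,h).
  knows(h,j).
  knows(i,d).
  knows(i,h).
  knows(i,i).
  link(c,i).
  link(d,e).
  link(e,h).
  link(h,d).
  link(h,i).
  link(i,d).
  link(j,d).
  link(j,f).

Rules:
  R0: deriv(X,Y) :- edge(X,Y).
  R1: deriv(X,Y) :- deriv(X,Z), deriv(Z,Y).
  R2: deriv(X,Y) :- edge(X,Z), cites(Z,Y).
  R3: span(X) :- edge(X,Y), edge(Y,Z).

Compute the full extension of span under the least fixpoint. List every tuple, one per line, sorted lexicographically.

round 1: derive span(b) via R3 from edge(b,e), edge(e,f)
round 1: derive span(c) via R3 from edge(c,c), edge(c,c)
round 1: derive span(d) via R3 from edge(d,e), edge(e,f)
round 1: derive span(h) via R3 from edge(h,c), edge(c,c)
round 1: derive span(i) via R3 from edge(i,e), edge(e,f)
round 1: derive span(j) via R3 from edge(j,i), edge(i,e)

span(b)
span(c)
span(d)
span(h)
span(i)
span(j)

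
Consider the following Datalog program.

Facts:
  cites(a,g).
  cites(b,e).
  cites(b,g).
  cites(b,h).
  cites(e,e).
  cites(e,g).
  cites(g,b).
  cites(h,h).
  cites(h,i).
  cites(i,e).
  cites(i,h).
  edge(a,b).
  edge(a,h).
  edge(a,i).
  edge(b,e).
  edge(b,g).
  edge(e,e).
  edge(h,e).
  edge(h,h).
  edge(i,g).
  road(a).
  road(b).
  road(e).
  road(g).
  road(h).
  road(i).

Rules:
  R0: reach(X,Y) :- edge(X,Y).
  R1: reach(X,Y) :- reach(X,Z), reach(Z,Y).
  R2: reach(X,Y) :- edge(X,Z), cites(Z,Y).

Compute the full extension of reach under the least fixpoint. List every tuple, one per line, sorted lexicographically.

round 1: derive reach(a,b) via R0 from edge(a,b)
round 1: derive reach(a,h) via R0 from edge(a,h)
round 1: derive reach(a,i) via R0 from edge(a,i)
round 1: derive reach(b,e) via R0 from edge(b,e)
round 1: derive reach(b,g) via R0 from edge(b,g)
round 1: derive reach(e,e) via R0 from edge(e,e)
round 1: derive reach(h,e) via R0 from edge(h,e)
round 1: derive reach(h,h) via R0 from edge(h,h)
round 1: derive reach(i,g) via R0 from edge(i,g)
round 1: derive reach(a,e) via R2 from edge(a,b), cites(b,e)
round 1: derive reach(a,g) via R2 from edge(a,b), cites(b,g)
round 1: derive reach(b,b) via R2 from edge(b,g), cites(g,b)
round 1: derive reach(e,g) via R2 from edge(e,e), cites(e,g)
round 1: derive reach(h,g) via R2 from edge(h,e), cites(e,g)
round 1: derive reach(h,i) via R2 from edge(h,h), cites(h,i)
round 1: derive reach(i,b) via R2 from edge(i,g), cites(g,b)
round 2: derive reach(h,b) via R1 from reach(h,i), reach(i,b)
round 2: derive reach(i,e) via R1 from reach(i,b), reach(b,e)

reach(a,b)
reach(a,e)
reach(a,g)
reach(a,h)
reach(a,i)
reach(b,b)
reach(b,e)
reach(b,g)
reach(e,e)
reach(e,g)
reach(h,b)
reach(h,e)
reach(h,g)
reach(h,h)
reach(h,i)
reach(i,b)
reach(i,e)
reach(i,g)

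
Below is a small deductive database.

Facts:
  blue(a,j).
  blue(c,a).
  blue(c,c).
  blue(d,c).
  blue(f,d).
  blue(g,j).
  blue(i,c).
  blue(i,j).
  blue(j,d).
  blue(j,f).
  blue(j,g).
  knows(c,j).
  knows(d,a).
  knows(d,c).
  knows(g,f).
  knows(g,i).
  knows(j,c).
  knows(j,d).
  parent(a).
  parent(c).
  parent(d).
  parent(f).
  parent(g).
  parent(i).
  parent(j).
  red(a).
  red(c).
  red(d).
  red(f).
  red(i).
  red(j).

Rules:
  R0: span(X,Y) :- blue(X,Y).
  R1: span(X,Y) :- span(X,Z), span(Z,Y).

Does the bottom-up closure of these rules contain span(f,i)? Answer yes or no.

round 1: derive span(a,j) via R0 from blue(a,j)
round 1: derive span(c,a) via R0 from blue(c,a)
round 1: derive span(c,c) via R0 from blue(c,c)
round 1: derive span(d,c) via R0 from blue(d,c)
round 1: derive span(f,d) via R0 from blue(f,d)
round 1: derive span(g,j) via R0 from blue(g,j)
round 1: derive span(i,c) via R0 from blue(i,c)
round 1: derive span(i,j) via R0 from blue(i,j)
round 1: derive span(j,d) via R0 from blue(j,d)
round 1: derive span(j,f) via R0 from blue(j,f)
round 1: derive span(j,g) via R0 from blue(j,g)
round 2: derive span(a,d) via R1 from span(a,j), span(j,d)
round 2: derive span(a,f) via R1 from span(a,j), span(j,f)
round 2: derive span(a,g) via R1 from span(a,j), span(j,g)
round 2: derive span(c,j) via R1 from span(c,a), span(a,j)
round 2: derive span(d,a) via R1 from span(d,c), span(c,a)
round 2: derive span(f,c) via R1 from span(f,d), span(d,c)
round 2: derive span(g,d) via R1 from span(g,j), span(j,d)
round 2: derive span(g,f) via R1 from span(g,j), span(j,f)
round 2: derive span(g,g) via R1 from span(g,j), span(j,g)
round 2: derive span(i,a) via R1 from span(i,c), span(c,a)
round 2: derive span(i,d) via R1 from span(i,j), span(j,d)
round 2: derive span(i,f) via R1 from span(i,j), span(j,f)
round 2: derive span(i,g) via R1 from span(i,j), span(j,g)
round 2: derive span(j,c) via R1 from span(j,d), span(d,c)
round 2: derive span(j,j) via R1 from span(j,g), span(g,j)
round 3: derive span(a,a) via R1 from span(a,d), span(d,a)
round 3: derive span(a,c) via R1 from span(a,d), span(d,c)
round 3: derive span(c,d) via R1 from span(c,a), span(a,d)
round 3: derive span(c,f) via R1 from span(c,a), span(a,f)
round 3: derive span(c,g) via R1 from span(c,a), span(a,g)
round 3: derive span(d,d) via R1 from span(d,a), span(a,d)
round 3: derive span(d,f) via R1 from span(d,a), span(a,f)
round 3: derive span(d,g) via R1 from span(d,a), span(a,g)
round 3: derive span(d,j) via R1 from span(d,a), span(a,j)
round 3: derive span(f,a) via R1 from span(f,c), span(c,a)
round 3: derive span(f,j) via R1 from span(f,c), span(c,j)
round 3: derive span(g,a) via R1 from span(g,d), span(d,a)
round 3: derive span(g,c) via R1 from span(g,d), span(d,c)
round 3: derive span(j,a) via R1 from span(j,c), span(c,a)
round 4: derive span(f,f) via R1 from span(f,a), span(a,f)
round 4: derive span(f,g) via R1 from span(f,a), span(a,g)

no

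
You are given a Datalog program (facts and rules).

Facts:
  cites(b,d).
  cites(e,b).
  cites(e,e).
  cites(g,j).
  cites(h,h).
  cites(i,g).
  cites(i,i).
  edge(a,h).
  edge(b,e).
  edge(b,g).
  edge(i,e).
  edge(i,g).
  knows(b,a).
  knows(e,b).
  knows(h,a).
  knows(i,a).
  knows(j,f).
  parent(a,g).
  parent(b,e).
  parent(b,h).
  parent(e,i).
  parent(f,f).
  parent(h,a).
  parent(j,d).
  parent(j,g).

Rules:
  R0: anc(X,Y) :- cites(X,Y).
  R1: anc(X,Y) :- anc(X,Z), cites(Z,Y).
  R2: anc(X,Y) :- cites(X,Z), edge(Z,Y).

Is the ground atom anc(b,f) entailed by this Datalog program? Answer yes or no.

no

round 1: derive anc(b,d) via R0 from cites(b,d)
round 1: derive anc(e,b) via R0 from cites(e,b)
round 1: derive anc(e,e) via R0 from cites(e,e)
round 1: derive anc(g,j) via R0 from cites(g,j)
round 1: derive anc(h,h) via R0 from cites(h,h)
round 1: derive anc(i,g) via R0 from cites(i,g)
round 1: derive anc(i,i) via R0 from cites(i,i)
round 1: derive anc(e,g) via R2 from cites(e,b), edge(b,g)
round 1: derive anc(i,e) via R2 from cites(i,i), edge(i,e)
round 2: derive anc(e,d) via R1 from anc(e,b), cites(b,d)
round 2: derive anc(e,j) via R1 from anc(e,g), cites(g,j)
round 2: derive anc(i,b) via R1 from anc(i,e), cites(e,b)
round 2: derive anc(i,j) via R1 from anc(i,g), cites(g,j)
round 3: derive anc(i,d) via R1 from anc(i,b), cites(b,d)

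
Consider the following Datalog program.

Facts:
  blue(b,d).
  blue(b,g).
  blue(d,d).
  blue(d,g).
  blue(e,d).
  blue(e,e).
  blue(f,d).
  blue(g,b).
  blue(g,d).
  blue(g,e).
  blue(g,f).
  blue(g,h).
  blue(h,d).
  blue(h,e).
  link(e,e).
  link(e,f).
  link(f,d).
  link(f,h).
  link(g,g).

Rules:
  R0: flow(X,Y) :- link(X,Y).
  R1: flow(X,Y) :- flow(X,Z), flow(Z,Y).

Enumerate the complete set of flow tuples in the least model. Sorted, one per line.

round 1: derive flow(e,e) via R0 from link(e,e)
round 1: derive flow(e,f) via R0 from link(e,f)
round 1: derive flow(f,d) via R0 from link(f,d)
round 1: derive flow(f,h) via R0 from link(f,h)
round 1: derive flow(g,g) via R0 from link(g,g)
round 2: derive flow(e,d) via R1 from flow(e,f), flow(f,d)
round 2: derive flow(e,h) via R1 from flow(e,f), flow(f,h)

flow(e,d)
flow(e,e)
flow(e,f)
flow(e,h)
flow(f,d)
flow(f,h)
flow(g,g)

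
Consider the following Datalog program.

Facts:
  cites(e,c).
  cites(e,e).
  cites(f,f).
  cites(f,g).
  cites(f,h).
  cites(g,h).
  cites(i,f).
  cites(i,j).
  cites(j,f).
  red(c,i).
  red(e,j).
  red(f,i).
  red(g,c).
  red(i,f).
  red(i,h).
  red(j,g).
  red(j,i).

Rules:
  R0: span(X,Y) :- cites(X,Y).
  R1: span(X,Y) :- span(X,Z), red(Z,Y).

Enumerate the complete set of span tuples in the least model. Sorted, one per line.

span(e,c)
span(e,e)
span(e,f)
span(e,g)
span(e,h)
span(e,i)
span(e,j)
span(f,c)
span(f,f)
span(f,g)
span(f,h)
span(f,i)
span(g,h)
span(i,c)
span(i,f)
span(i,g)
span(i,h)
span(i,i)
span(i,j)
span(j,f)
span(j,h)
span(j,i)

round 1: derive span(e,c) via R0 from cites(e,c)
round 1: derive span(e,e) via R0 from cites(e,e)
round 1: derive span(f,f) via R0 from cites(f,f)
round 1: derive span(f,g) via R0 from cites(f,g)
round 1: derive span(f,h) via R0 from cites(f,h)
round 1: derive span(g,h) via R0 from cites(g,h)
round 1: derive span(i,f) via R0 from cites(i,f)
round 1: derive span(i,j) via R0 from cites(i,j)
round 1: derive span(j,f) via R0 from cites(j,f)
round 2: derive span(e,i) via R1 from span(e,c), red(c,i)
round 2: derive span(e,j) via R1 from span(e,e), red(e,j)
round 2: derive span(f,c) via R1 from span(f,g), red(g,c)
round 2: derive span(f,i) via R1 from span(f,f), red(f,i)
round 2: derive span(i,g) via R1 from span(i,j), red(j,g)
round 2: derive span(i,i) via R1 from span(i,f), red(f,i)
round 2: derive span(j,i) via R1 from span(j,f), red(f,i)
round 3: derive span(e,f) via R1 from span(e,i), red(i,f)
round 3: derive span(e,g) via R1 from span(e,j), red(j,g)
round 3: derive span(e,h) via R1 from span(e,i), red(i,h)
round 3: derive span(i,c) via R1 from span(i,g), red(g,c)
round 3: derive span(i,h) via R1 from span(i,i), red(i,h)
round 3: derive span(j,h) via R1 from span(j,i), red(i,h)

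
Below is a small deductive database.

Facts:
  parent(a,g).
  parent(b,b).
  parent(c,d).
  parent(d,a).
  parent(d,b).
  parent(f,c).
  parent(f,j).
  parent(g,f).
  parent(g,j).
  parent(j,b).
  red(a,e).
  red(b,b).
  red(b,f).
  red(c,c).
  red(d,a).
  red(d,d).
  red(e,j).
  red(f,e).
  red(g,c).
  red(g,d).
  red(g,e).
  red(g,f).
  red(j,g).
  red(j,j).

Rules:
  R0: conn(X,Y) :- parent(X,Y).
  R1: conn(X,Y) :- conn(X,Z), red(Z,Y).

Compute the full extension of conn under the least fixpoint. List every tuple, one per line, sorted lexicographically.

conn(a,a)
conn(a,c)
conn(a,d)
conn(a,e)
conn(a,f)
conn(a,g)
conn(a,j)
conn(b,a)
conn(b,b)
conn(b,c)
conn(b,d)
conn(b,e)
conn(b,f)
conn(b,g)
conn(b,j)
conn(c,a)
conn(c,c)
conn(c,d)
conn(c,e)
conn(c,f)
conn(c,g)
conn(c,j)
conn(d,a)
conn(d,b)
conn(d,c)
conn(d,d)
conn(d,e)
conn(d,f)
conn(d,g)
conn(d,j)
conn(f,a)
conn(f,c)
conn(f,d)
conn(f,e)
conn(f,f)
conn(f,g)
conn(f,j)
conn(g,a)
conn(g,c)
conn(g,d)
conn(g,e)
conn(g,f)
conn(g,g)
conn(g,j)
conn(j,a)
conn(j,b)
conn(j,c)
conn(j,d)
conn(j,e)
conn(j,f)
conn(j,g)
conn(j,j)

round 1: derive conn(a,g) via R0 from parent(a,g)
round 1: derive conn(b,b) via R0 from parent(b,b)
round 1: derive conn(c,d) via R0 from parent(c,d)
round 1: derive conn(d,a) via R0 from parent(d,a)
round 1: derive conn(d,b) via R0 from parent(d,b)
round 1: derive conn(f,c) via R0 from parent(f,c)
round 1: derive conn(f,j) via R0 from parent(f,j)
round 1: derive conn(g,f) via R0 from parent(g,f)
round 1: derive conn(g,j) via R0 from parent(g,j)
round 1: derive conn(j,b) via R0 from parent(j,b)
round 2: derive conn(a,c) via R1 from conn(a,g), red(g,c)
round 2: derive conn(a,d) via R1 from conn(a,g), red(g,d)
round 2: derive conn(a,e) via R1 from conn(a,g), red(g,e)
round 2: derive conn(a,f) via R1 from conn(a,g), red(g,f)
round 2: derive conn(b,f) via R1 from conn(b,b), red(b,f)
round 2: derive conn(c,a) via R1 from conn(c,d), red(d,a)
round 2: derive conn(d,e) via R1 from conn(d,a), red(a,e)
round 2: derive conn(d,f) via R1 from conn(d,b), red(b,f)
round 2: derive conn(f,g) via R1 from conn(f,j), red(j,g)
round 2: derive conn(g,e) via R1 from conn(g,f), red(f,e)
round 2: derive conn(g,g) via R1 from conn(g,j), red(j,g)
round 2: derive conn(j,f) via R1 from conn(j,b), red(b,f)
round 3: derive conn(a,a) via R1 from conn(a,d), red(d,a)
round 3: derive conn(a,j) via R1 from conn(a,e), red(e,j)
round 3: derive conn(b,e) via R1 from conn(b,f), red(f,e)
round 3: derive conn(c,e) via R1 from conn(c,a), red(a,e)
round 3: derive conn(d,j) via R1 from conn(d,e), red(e,j)
round 3: derive conn(f,d) via R1 from conn(f,g), red(g,d)
round 3: derive conn(f,e) via R1 from conn(f,g), red(g,e)
round 3: derive conn(f,f) via R1 from conn(f,g), red(g,f)
round 3: derive conn(g,c) via R1 from conn(g,g), red(g,c)
round 3: derive conn(g,d) via R1 from conn(g,g), red(g,d)
round 3: derive conn(j,e) via R1 from conn(j,f), red(f,e)
round 4: derive conn(b,j) via R1 from conn(b,e), red(e,j)
round 4: derive conn(c,j) via R1 from conn(c,e), red(e,j)
round 4: derive conn(d,g) via R1 from conn(d,j), red(j,g)
round 4: derive conn(f,a) via R1 from conn(f,d), red(d,a)
round 4: derive conn(g,a) via R1 from conn(g,d), red(d,a)
round 4: derive conn(j,j) via R1 from conn(j,e), red(e,j)
round 5: derive conn(b,g) via R1 from conn(b,j), red(j,g)
round 5: derive conn(c,g) via R1 from conn(c,j), red(j,g)
round 5: derive conn(d,c) via R1 from conn(d,g), red(g,c)
round 5: derive conn(d,d) via R1 from conn(d,g), red(g,d)
round 5: derive conn(j,g) via R1 from conn(j,j), red(j,g)
round 6: derive conn(b,c) via R1 from conn(b,g), red(g,c)
round 6: derive conn(b,d) via R1 from conn(b,g), red(g,d)
round 6: derive conn(c,c) via R1 from conn(c,g), red(g,c)
round 6: derive conn(c,f) via R1 from conn(c,g), red(g,f)
round 6: derive conn(j,c) via R1 from conn(j,g), red(g,c)
round 6: derive conn(j,d) via R1 from conn(j,g), red(g,d)
round 7: derive conn(b,a) via R1 from conn(b,d), red(d,a)
round 7: derive conn(j,a) via R1 from conn(j,d), red(d,a)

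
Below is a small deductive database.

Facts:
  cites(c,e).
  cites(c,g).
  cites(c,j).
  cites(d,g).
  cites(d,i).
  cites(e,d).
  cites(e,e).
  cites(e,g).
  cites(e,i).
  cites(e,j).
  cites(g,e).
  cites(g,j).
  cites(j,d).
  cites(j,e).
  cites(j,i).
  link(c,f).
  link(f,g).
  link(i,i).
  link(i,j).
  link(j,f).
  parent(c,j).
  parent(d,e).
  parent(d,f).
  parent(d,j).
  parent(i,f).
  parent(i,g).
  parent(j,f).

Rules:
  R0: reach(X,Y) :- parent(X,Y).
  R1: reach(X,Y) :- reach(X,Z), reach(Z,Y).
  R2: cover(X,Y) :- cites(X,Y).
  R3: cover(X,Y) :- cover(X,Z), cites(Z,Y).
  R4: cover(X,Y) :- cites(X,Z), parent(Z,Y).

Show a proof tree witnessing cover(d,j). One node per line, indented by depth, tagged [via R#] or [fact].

round 1: derive cover(c,e) via R2 from cites(c,e)
round 1: derive cover(c,g) via R2 from cites(c,g)
round 1: derive cover(c,j) via R2 from cites(c,j)
round 1: derive cover(d,g) via R2 from cites(d,g)
round 1: derive cover(d,i) via R2 from cites(d,i)
round 1: derive cover(e,d) via R2 from cites(e,d)
round 1: derive cover(e,e) via R2 from cites(e,e)
round 1: derive cover(e,g) via R2 from cites(e,g)
round 1: derive cover(e,i) via R2 from cites(e,i)
round 1: derive cover(e,j) via R2 from cites(e,j)
round 1: derive cover(g,e) via R2 from cites(g,e)
round 1: derive cover(g,j) via R2 from cites(g,j)
round 1: derive cover(j,d) via R2 from cites(j,d)
round 1: derive cover(j,e) via R2 from cites(j,e)
round 1: derive cover(j,i) via R2 from cites(j,i)
round 1: derive cover(c,f) via R4 from cites(c,j), parent(j,f)
round 1: derive cover(d,f) via R4 from cites(d,i), parent(i,f)
round 1: derive cover(e,f) via R4 from cites(e,d), parent(d,f)
round 1: derive cover(g,f) via R4 from cites(g,j), parent(j,f)
round 1: derive cover(j,f) via R4 from cites(j,d), parent(d,f)
round 1: derive cover(j,g) via R4 from cites(j,i), parent(i,g)
round 1: derive cover(j,j) via R4 from cites(j,d), parent(d,j)
round 2: derive cover(c,d) via R3 from cover(c,e), cites(e,d)
round 2: derive cover(c,i) via R3 from cover(c,e), cites(e,i)
round 2: derive cover(d,e) via R3 from cover(d,g), cites(g,e)
round 2: derive cover(d,j) via R3 from cover(d,g), cites(g,j)
round 2: derive cover(g,d) via R3 from cover(g,e), cites(e,d)
round 2: derive cover(g,g) via R3 from cover(g,e), cites(e,g)
round 2: derive cover(g,i) via R3 from cover(g,e), cites(e,i)
round 3: derive cover(d,d) via R3 from cover(d,e), cites(e,d)

cover(d,j)  [via R3]
  cover(d,g)  [via R2]
    cites(d,g)  [fact]
  cites(g,j)  [fact]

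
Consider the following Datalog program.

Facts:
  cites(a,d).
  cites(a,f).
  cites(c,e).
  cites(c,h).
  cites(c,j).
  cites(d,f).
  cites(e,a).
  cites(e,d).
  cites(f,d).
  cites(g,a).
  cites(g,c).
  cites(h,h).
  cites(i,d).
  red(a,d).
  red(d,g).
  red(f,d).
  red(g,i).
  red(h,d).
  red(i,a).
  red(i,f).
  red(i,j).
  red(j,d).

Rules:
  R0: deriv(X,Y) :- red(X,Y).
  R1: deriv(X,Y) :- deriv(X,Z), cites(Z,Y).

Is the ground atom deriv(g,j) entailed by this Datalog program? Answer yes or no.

round 1: derive deriv(a,d) via R0 from red(a,d)
round 1: derive deriv(d,g) via R0 from red(d,g)
round 1: derive deriv(f,d) via R0 from red(f,d)
round 1: derive deriv(g,i) via R0 from red(g,i)
round 1: derive deriv(h,d) via R0 from red(h,d)
round 1: derive deriv(i,a) via R0 from red(i,a)
round 1: derive deriv(i,f) via R0 from red(i,f)
round 1: derive deriv(i,j) via R0 from red(i,j)
round 1: derive deriv(j,d) via R0 from red(j,d)
round 2: derive deriv(a,f) via R1 from deriv(a,d), cites(d,f)
round 2: derive deriv(d,a) via R1 from deriv(d,g), cites(g,a)
round 2: derive deriv(d,c) via R1 from deriv(d,g), cites(g,c)
round 2: derive deriv(f,f) via R1 from deriv(f,d), cites(d,f)
round 2: derive deriv(g,d) via R1 from deriv(g,i), cites(i,d)
round 2: derive deriv(h,f) via R1 from deriv(h,d), cites(d,f)
round 2: derive deriv(i,d) via R1 from deriv(i,a), cites(a,d)
round 2: derive deriv(j,f) via R1 from deriv(j,d), cites(d,f)
round 3: derive deriv(d,d) via R1 from deriv(d,a), cites(a,d)
round 3: derive deriv(d,e) via R1 from deriv(d,c), cites(c,e)
round 3: derive deriv(d,f) via R1 from deriv(d,a), cites(a,f)
round 3: derive deriv(d,h) via R1 from deriv(d,c), cites(c,h)
round 3: derive deriv(d,j) via R1 from deriv(d,c), cites(c,j)
round 3: derive deriv(g,f) via R1 from deriv(g,d), cites(d,f)

no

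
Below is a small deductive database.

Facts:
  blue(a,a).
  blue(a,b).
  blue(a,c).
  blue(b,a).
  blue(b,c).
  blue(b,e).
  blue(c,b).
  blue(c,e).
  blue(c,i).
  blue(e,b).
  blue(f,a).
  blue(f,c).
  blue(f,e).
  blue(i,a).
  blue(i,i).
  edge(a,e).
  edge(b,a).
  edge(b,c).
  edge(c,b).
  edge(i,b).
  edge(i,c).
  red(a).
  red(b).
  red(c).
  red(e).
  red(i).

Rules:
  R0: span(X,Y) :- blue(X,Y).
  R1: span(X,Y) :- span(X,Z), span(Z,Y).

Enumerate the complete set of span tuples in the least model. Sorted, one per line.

round 1: derive span(a,a) via R0 from blue(a,a)
round 1: derive span(a,b) via R0 from blue(a,b)
round 1: derive span(a,c) via R0 from blue(a,c)
round 1: derive span(b,a) via R0 from blue(b,a)
round 1: derive span(b,c) via R0 from blue(b,c)
round 1: derive span(b,e) via R0 from blue(b,e)
round 1: derive span(c,b) via R0 from blue(c,b)
round 1: derive span(c,e) via R0 from blue(c,e)
round 1: derive span(c,i) via R0 from blue(c,i)
round 1: derive span(e,b) via R0 from blue(e,b)
round 1: derive span(f,a) via R0 from blue(f,a)
round 1: derive span(f,c) via R0 from blue(f,c)
round 1: derive span(f,e) via R0 from blue(f,e)
round 1: derive span(i,a) via R0 from blue(i,a)
round 1: derive span(i,i) via R0 from blue(i,i)
round 2: derive span(a,e) via R1 from span(a,b), span(b,e)
round 2: derive span(a,i) via R1 from span(a,c), span(c,i)
round 2: derive span(b,b) via R1 from span(b,a), span(a,b)
round 2: derive span(b,i) via R1 from span(b,c), span(c,i)
round 2: derive span(c,a) via R1 from span(c,b), span(b,a)
round 2: derive span(c,c) via R1 from span(c,b), span(b,c)
round 2: derive span(e,a) via R1 from span(e,b), span(b,a)
round 2: derive span(e,c) via R1 from span(e,b), span(b,c)
round 2: derive span(e,e) via R1 from span(e,b), span(b,e)
round 2: derive span(f,b) via R1 from span(f,a), span(a,b)
round 2: derive span(f,i) via R1 from span(f,c), span(c,i)
round 2: derive span(i,b) via R1 from span(i,a), span(a,b)
round 2: derive span(i,c) via R1 from span(i,a), span(a,c)
round 3: derive span(e,i) via R1 from span(e,a), span(a,i)
round 3: derive span(i,e) via R1 from span(i,a), span(a,e)

span(a,a)
span(a,b)
span(a,c)
span(a,e)
span(a,i)
span(b,a)
span(b,b)
span(b,c)
span(b,e)
span(b,i)
span(c,a)
span(c,b)
span(c,c)
span(c,e)
span(c,i)
span(e,a)
span(e,b)
span(e,c)
span(e,e)
span(e,i)
span(f,a)
span(f,b)
span(f,c)
span(f,e)
span(f,i)
span(i,a)
span(i,b)
span(i,c)
span(i,e)
span(i,i)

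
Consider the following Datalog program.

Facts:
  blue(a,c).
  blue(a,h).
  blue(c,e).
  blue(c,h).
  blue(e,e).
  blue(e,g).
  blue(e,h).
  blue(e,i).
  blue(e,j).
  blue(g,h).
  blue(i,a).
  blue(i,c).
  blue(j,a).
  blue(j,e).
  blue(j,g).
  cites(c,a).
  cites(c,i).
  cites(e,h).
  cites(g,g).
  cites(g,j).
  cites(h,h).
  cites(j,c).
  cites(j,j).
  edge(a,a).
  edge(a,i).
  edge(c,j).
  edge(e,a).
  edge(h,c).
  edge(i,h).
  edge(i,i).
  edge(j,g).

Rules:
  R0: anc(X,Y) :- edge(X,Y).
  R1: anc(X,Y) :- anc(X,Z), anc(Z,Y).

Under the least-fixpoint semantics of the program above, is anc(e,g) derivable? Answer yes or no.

round 1: derive anc(a,a) via R0 from edge(a,a)
round 1: derive anc(a,i) via R0 from edge(a,i)
round 1: derive anc(c,j) via R0 from edge(c,j)
round 1: derive anc(e,a) via R0 from edge(e,a)
round 1: derive anc(h,c) via R0 from edge(h,c)
round 1: derive anc(i,h) via R0 from edge(i,h)
round 1: derive anc(i,i) via R0 from edge(i,i)
round 1: derive anc(j,g) via R0 from edge(j,g)
round 2: derive anc(a,h) via R1 from anc(a,i), anc(i,h)
round 2: derive anc(c,g) via R1 from anc(c,j), anc(j,g)
round 2: derive anc(e,i) via R1 from anc(e,a), anc(a,i)
round 2: derive anc(h,j) via R1 from anc(h,c), anc(c,j)
round 2: derive anc(i,c) via R1 from anc(i,h), anc(h,c)
round 3: derive anc(a,c) via R1 from anc(a,h), anc(h,c)
round 3: derive anc(a,j) via R1 from anc(a,h), anc(h,j)
round 3: derive anc(e,c) via R1 from anc(e,i), anc(i,c)
round 3: derive anc(e,h) via R1 from anc(e,a), anc(a,h)
round 3: derive anc(h,g) via R1 from anc(h,c), anc(c,g)
round 3: derive anc(i,g) via R1 from anc(i,c), anc(c,g)
round 3: derive anc(i,j) via R1 from anc(i,c), anc(c,j)
round 4: derive anc(a,g) via R1 from anc(a,c), anc(c,g)
round 4: derive anc(e,g) via R1 from anc(e,c), anc(c,g)
round 4: derive anc(e,j) via R1 from anc(e,a), anc(a,j)

yes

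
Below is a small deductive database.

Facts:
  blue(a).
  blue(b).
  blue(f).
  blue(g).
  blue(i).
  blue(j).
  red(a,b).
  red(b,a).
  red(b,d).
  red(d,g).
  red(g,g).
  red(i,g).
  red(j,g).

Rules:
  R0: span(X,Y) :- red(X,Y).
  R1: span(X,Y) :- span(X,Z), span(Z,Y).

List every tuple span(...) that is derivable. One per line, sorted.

span(a,a)
span(a,b)
span(a,d)
span(a,g)
span(b,a)
span(b,b)
span(b,d)
span(b,g)
span(d,g)
span(g,g)
span(i,g)
span(j,g)

round 1: derive span(a,b) via R0 from red(a,b)
round 1: derive span(b,a) via R0 from red(b,a)
round 1: derive span(b,d) via R0 from red(b,d)
round 1: derive span(d,g) via R0 from red(d,g)
round 1: derive span(g,g) via R0 from red(g,g)
round 1: derive span(i,g) via R0 from red(i,g)
round 1: derive span(j,g) via R0 from red(j,g)
round 2: derive span(a,a) via R1 from span(a,b), span(b,a)
round 2: derive span(a,d) via R1 from span(a,b), span(b,d)
round 2: derive span(b,b) via R1 from span(b,a), span(a,b)
round 2: derive span(b,g) via R1 from span(b,d), span(d,g)
round 3: derive span(a,g) via R1 from span(a,b), span(b,g)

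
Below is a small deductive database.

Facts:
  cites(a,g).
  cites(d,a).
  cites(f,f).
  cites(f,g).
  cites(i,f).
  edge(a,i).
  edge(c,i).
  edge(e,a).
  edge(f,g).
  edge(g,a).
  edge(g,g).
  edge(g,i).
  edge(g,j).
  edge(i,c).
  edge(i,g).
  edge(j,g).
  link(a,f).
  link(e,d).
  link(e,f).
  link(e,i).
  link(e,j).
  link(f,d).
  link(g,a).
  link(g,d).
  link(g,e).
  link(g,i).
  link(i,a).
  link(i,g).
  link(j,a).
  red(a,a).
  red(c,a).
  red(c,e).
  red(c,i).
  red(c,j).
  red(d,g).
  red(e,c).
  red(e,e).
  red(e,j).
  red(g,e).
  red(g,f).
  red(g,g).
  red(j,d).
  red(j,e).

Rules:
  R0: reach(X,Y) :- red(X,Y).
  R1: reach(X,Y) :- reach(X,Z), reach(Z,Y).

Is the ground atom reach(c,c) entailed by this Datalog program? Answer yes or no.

round 1: derive reach(a,a) via R0 from red(a,a)
round 1: derive reach(c,a) via R0 from red(c,a)
round 1: derive reach(c,e) via R0 from red(c,e)
round 1: derive reach(c,i) via R0 from red(c,i)
round 1: derive reach(c,j) via R0 from red(c,j)
round 1: derive reach(d,g) via R0 from red(d,g)
round 1: derive reach(e,c) via R0 from red(e,c)
round 1: derive reach(e,e) via R0 from red(e,e)
round 1: derive reach(e,j) via R0 from red(e,j)
round 1: derive reach(g,e) via R0 from red(g,e)
round 1: derive reach(g,f) via R0 from red(g,f)
round 1: derive reach(g,g) via R0 from red(g,g)
round 1: derive reach(j,d) via R0 from red(j,d)
round 1: derive reach(j,e) via R0 from red(j,e)
round 2: derive reach(c,c) via R1 from reach(c,e), reach(e,c)
round 2: derive reach(c,d) via R1 from reach(c,j), reach(j,d)
round 2: derive reach(d,e) via R1 from reach(d,g), reach(g,e)
round 2: derive reach(d,f) via R1 from reach(d,g), reach(g,f)
round 2: derive reach(e,a) via R1 from reach(e,c), reach(c,a)
round 2: derive reach(e,d) via R1 from reach(e,j), reach(j,d)
round 2: derive reach(e,i) via R1 from reach(e,c), reach(c,i)
round 2: derive reach(g,c) via R1 from reach(g,e), reach(e,c)
round 2: derive reach(g,j) via R1 from reach(g,e), reach(e,j)
round 2: derive reach(j,c) via R1 from reach(j,e), reach(e,c)
round 2: derive reach(j,g) via R1 from reach(j,d), reach(d,g)
round 2: derive reach(j,j) via R1 from reach(j,e), reach(e,j)
round 3: derive reach(c,f) via R1 from reach(c,d), reach(d,f)
round 3: derive reach(c,g) via R1 from reach(c,d), reach(d,g)
round 3: derive reach(d,a) via R1 from reach(d,e), reach(e,a)
round 3: derive reach(d,c) via R1 from reach(d,e), reach(e,c)
round 3: derive reach(d,d) via R1 from reach(d,e), reach(e,d)
round 3: derive reach(d,i) via R1 from reach(d,e), reach(e,i)
round 3: derive reach(d,j) via R1 from reach(d,e), reach(e,j)
round 3: derive reach(e,f) via R1 from reach(e,d), reach(d,f)
round 3: derive reach(e,g) via R1 from reach(e,d), reach(d,g)
round 3: derive reach(g,a) via R1 from reach(g,c), reach(c,a)
round 3: derive reach(g,d) via R1 from reach(g,c), reach(c,d)
round 3: derive reach(g,i) via R1 from reach(g,c), reach(c,i)
round 3: derive reach(j,a) via R1 from reach(j,c), reach(c,a)
round 3: derive reach(j,f) via R1 from reach(j,d), reach(d,f)
round 3: derive reach(j,i) via R1 from reach(j,c), reach(c,i)

yes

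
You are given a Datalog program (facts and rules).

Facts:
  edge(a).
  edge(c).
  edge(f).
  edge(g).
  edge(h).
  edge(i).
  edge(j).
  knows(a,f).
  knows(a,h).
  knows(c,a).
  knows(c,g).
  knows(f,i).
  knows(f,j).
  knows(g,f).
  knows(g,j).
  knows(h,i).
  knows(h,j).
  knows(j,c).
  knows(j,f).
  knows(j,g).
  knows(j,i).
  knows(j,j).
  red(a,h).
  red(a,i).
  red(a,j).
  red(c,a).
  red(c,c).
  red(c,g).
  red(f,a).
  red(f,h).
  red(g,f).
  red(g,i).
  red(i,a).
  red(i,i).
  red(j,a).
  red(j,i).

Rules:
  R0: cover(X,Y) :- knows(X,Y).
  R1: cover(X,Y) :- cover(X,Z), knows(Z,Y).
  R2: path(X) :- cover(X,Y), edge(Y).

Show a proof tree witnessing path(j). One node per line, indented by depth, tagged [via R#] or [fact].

round 1: derive cover(a,f) via R0 from knows(a,f)
round 1: derive cover(a,h) via R0 from knows(a,h)
round 1: derive cover(c,a) via R0 from knows(c,a)
round 1: derive cover(c,g) via R0 from knows(c,g)
round 1: derive cover(f,i) via R0 from knows(f,i)
round 1: derive cover(f,j) via R0 from knows(f,j)
round 1: derive cover(g,f) via R0 from knows(g,f)
round 1: derive cover(g,j) via R0 from knows(g,j)
round 1: derive cover(h,i) via R0 from knows(h,i)
round 1: derive cover(h,j) via R0 from knows(h,j)
round 1: derive cover(j,c) via R0 from knows(j,c)
round 1: derive cover(j,f) via R0 from knows(j,f)
round 1: derive cover(j,g) via R0 from knows(j,g)
round 1: derive cover(j,i) via R0 from knows(j,i)
round 1: derive cover(j,j) via R0 from knows(j,j)
round 2: derive cover(a,i) via R1 from cover(a,f), knows(f,i)
round 2: derive cover(a,j) via R1 from cover(a,f), knows(f,j)
round 2: derive cover(c,f) via R1 from cover(c,a), knows(a,f)
round 2: derive cover(c,h) via R1 from cover(c,a), knows(a,h)
round 2: derive cover(c,j) via R1 from cover(c,g), knows(g,j)
round 2: derive cover(f,c) via R1 from cover(f,j), knows(j,c)
round 2: derive cover(f,f) via R1 from cover(f,j), knows(j,f)
round 2: derive cover(f,g) via R1 from cover(f,j), knows(j,g)
round 2: derive cover(g,c) via R1 from cover(g,j), knows(j,c)
round 2: derive cover(g,g) via R1 from cover(g,j), knows(j,g)
round 2: derive cover(g,i) via R1 from cover(g,f), knows(f,i)
round 2: derive cover(h,c) via R1 from cover(h,j), knows(j,c)
round 2: derive cover(h,f) via R1 from cover(h,j), knows(j,f)
round 2: derive cover(h,g) via R1 from cover(h,j), knows(j,g)
round 2: derive cover(j,a) via R1 from cover(j,c), knows(c,a)
round 2: derive path(a) via R2 from cover(a,f), edge(f)
round 2: derive path(c) via R2 from cover(c,a), edge(a)
round 2: derive path(f) via R2 from cover(f,i), edge(i)
round 2: derive path(g) via R2 from cover(g,f), edge(f)
round 2: derive path(h) via R2 from cover(h,i), edge(i)
round 2: derive path(j) via R2 from cover(j,c), edge(c)
round 3: derive cover(a,c) via R1 from cover(a,j), knows(j,c)
round 3: derive cover(a,g) via R1 from cover(a,j), knows(j,g)
round 3: derive cover(c,c) via R1 from cover(c,j), knows(j,c)
round 3: derive cover(c,i) via R1 from cover(c,f), knows(f,i)
round 3: derive cover(f,a) via R1 from cover(f,c), knows(c,a)
round 3: derive cover(g,a) via R1 from cover(g,c), knows(c,a)
round 3: derive cover(h,a) via R1 from cover(h,c), knows(c,a)
round 3: derive cover(j,h) via R1 from cover(j,a), knows(a,h)
round 4: derive cover(a,a) via R1 from cover(a,c), knows(c,a)
round 4: derive cover(f,h) via R1 from cover(f,a), knows(a,h)
round 4: derive cover(g,h) via R1 from cover(g,a), knows(a,h)
round 4: derive cover(h,h) via R1 from cover(h,a), knows(a,h)

path(j)  [via R2]
  cover(j,c)  [via R0]
    knows(j,c)  [fact]
  edge(c)  [fact]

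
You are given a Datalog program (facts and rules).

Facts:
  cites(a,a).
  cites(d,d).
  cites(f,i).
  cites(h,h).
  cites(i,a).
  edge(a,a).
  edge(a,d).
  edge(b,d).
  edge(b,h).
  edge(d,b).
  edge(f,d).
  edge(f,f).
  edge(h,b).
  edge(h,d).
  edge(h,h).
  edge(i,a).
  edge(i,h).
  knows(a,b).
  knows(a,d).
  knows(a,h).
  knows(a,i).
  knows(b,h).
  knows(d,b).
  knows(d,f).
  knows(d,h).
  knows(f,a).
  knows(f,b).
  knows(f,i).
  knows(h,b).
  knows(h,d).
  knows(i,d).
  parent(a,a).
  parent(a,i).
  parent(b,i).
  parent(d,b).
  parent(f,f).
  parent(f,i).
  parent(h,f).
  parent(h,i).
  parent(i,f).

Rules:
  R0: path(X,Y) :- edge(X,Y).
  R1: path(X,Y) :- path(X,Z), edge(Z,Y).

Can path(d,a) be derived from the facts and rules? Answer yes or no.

round 1: derive path(a,a) via R0 from edge(a,a)
round 1: derive path(a,d) via R0 from edge(a,d)
round 1: derive path(b,d) via R0 from edge(b,d)
round 1: derive path(b,h) via R0 from edge(b,h)
round 1: derive path(d,b) via R0 from edge(d,b)
round 1: derive path(f,d) via R0 from edge(f,d)
round 1: derive path(f,f) via R0 from edge(f,f)
round 1: derive path(h,b) via R0 from edge(h,b)
round 1: derive path(h,d) via R0 from edge(h,d)
round 1: derive path(h,h) via R0 from edge(h,h)
round 1: derive path(i,a) via R0 from edge(i,a)
round 1: derive path(i,h) via R0 from edge(i,h)
round 2: derive path(a,b) via R1 from path(a,d), edge(d,b)
round 2: derive path(b,b) via R1 from path(b,d), edge(d,b)
round 2: derive path(d,d) via R1 from path(d,b), edge(b,d)
round 2: derive path(d,h) via R1 from path(d,b), edge(b,h)
round 2: derive path(f,b) via R1 from path(f,d), edge(d,b)
round 2: derive path(i,b) via R1 from path(i,h), edge(h,b)
round 2: derive path(i,d) via R1 from path(i,a), edge(a,d)
round 3: derive path(a,h) via R1 from path(a,b), edge(b,h)
round 3: derive path(f,h) via R1 from path(f,b), edge(b,h)

no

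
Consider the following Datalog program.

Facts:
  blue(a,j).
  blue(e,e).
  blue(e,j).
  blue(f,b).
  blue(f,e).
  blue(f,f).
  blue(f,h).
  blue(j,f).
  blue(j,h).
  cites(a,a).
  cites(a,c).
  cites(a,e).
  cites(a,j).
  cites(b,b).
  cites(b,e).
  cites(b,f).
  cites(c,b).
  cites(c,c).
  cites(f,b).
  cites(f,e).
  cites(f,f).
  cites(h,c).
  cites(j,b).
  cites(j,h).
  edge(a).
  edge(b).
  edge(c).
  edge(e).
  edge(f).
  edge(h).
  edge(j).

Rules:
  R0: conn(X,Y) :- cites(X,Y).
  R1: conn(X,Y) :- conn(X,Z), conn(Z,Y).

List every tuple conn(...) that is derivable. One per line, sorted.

round 1: derive conn(a,a) via R0 from cites(a,a)
round 1: derive conn(a,c) via R0 from cites(a,c)
round 1: derive conn(a,e) via R0 from cites(a,e)
round 1: derive conn(a,j) via R0 from cites(a,j)
round 1: derive conn(b,b) via R0 from cites(b,b)
round 1: derive conn(b,e) via R0 from cites(b,e)
round 1: derive conn(b,f) via R0 from cites(b,f)
round 1: derive conn(c,b) via R0 from cites(c,b)
round 1: derive conn(c,c) via R0 from cites(c,c)
round 1: derive conn(f,b) via R0 from cites(f,b)
round 1: derive conn(f,e) via R0 from cites(f,e)
round 1: derive conn(f,f) via R0 from cites(f,f)
round 1: derive conn(h,c) via R0 from cites(h,c)
round 1: derive conn(j,b) via R0 from cites(j,b)
round 1: derive conn(j,h) via R0 from cites(j,h)
round 2: derive conn(a,b) via R1 from conn(a,c), conn(c,b)
round 2: derive conn(a,h) via R1 from conn(a,j), conn(j,h)
round 2: derive conn(c,e) via R1 from conn(c,b), conn(b,e)
round 2: derive conn(c,f) via R1 from conn(c,b), conn(b,f)
round 2: derive conn(h,b) via R1 from conn(h,c), conn(c,b)
round 2: derive conn(j,c) via R1 from conn(j,h), conn(h,c)
round 2: derive conn(j,e) via R1 from conn(j,b), conn(b,e)
round 2: derive conn(j,f) via R1 from conn(j,b), conn(b,f)
round 3: derive conn(a,f) via R1 from conn(a,b), conn(b,f)
round 3: derive conn(h,e) via R1 from conn(h,b), conn(b,e)
round 3: derive conn(h,f) via R1 from conn(h,b), conn(b,f)

conn(a,a)
conn(a,b)
conn(a,c)
conn(a,e)
conn(a,f)
conn(a,h)
conn(a,j)
conn(b,b)
conn(b,e)
conn(b,f)
conn(c,b)
conn(c,c)
conn(c,e)
conn(c,f)
conn(f,b)
conn(f,e)
conn(f,f)
conn(h,b)
conn(h,c)
conn(h,e)
conn(h,f)
conn(j,b)
conn(j,c)
conn(j,e)
conn(j,f)
conn(j,h)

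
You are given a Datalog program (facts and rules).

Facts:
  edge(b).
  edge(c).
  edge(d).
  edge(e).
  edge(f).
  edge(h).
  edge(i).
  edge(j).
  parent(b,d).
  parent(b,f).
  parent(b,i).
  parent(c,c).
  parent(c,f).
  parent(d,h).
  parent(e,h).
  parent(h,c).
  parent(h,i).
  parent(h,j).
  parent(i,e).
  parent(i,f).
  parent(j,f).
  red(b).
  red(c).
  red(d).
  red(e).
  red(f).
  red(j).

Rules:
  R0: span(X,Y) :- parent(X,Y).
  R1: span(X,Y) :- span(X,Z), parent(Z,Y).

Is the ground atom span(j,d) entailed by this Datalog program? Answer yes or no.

no

round 1: derive span(b,d) via R0 from parent(b,d)
round 1: derive span(b,f) via R0 from parent(b,f)
round 1: derive span(b,i) via R0 from parent(b,i)
round 1: derive span(c,c) via R0 from parent(c,c)
round 1: derive span(c,f) via R0 from parent(c,f)
round 1: derive span(d,h) via R0 from parent(d,h)
round 1: derive span(e,h) via R0 from parent(e,h)
round 1: derive span(h,c) via R0 from parent(h,c)
round 1: derive span(h,i) via R0 from parent(h,i)
round 1: derive span(h,j) via R0 from parent(h,j)
round 1: derive span(i,e) via R0 from parent(i,e)
round 1: derive span(i,f) via R0 from parent(i,f)
round 1: derive span(j,f) via R0 from parent(j,f)
round 2: derive span(b,e) via R1 from span(b,i), parent(i,e)
round 2: derive span(b,h) via R1 from span(b,d), parent(d,h)
round 2: derive span(d,c) via R1 from span(d,h), parent(h,c)
round 2: derive span(d,i) via R1 from span(d,h), parent(h,i)
round 2: derive span(d,j) via R1 from span(d,h), parent(h,j)
round 2: derive span(e,c) via R1 from span(e,h), parent(h,c)
round 2: derive span(e,i) via R1 from span(e,h), parent(h,i)
round 2: derive span(e,j) via R1 from span(e,h), parent(h,j)
round 2: derive span(h,e) via R1 from span(h,i), parent(i,e)
round 2: derive span(h,f) via R1 from span(h,c), parent(c,f)
round 2: derive span(i,h) via R1 from span(i,e), parent(e,h)
round 3: derive span(b,c) via R1 from span(b,h), parent(h,c)
round 3: derive span(b,j) via R1 from span(b,h), parent(h,j)
round 3: derive span(d,e) via R1 from span(d,i), parent(i,e)
round 3: derive span(d,f) via R1 from span(d,c), parent(c,f)
round 3: derive span(e,e) via R1 from span(e,i), parent(i,e)
round 3: derive span(e,f) via R1 from span(e,c), parent(c,f)
round 3: derive span(h,h) via R1 from span(h,e), parent(e,h)
round 3: derive span(i,c) via R1 from span(i,h), parent(h,c)
round 3: derive span(i,i) via R1 from span(i,h), parent(h,i)
round 3: derive span(i,j) via R1 from span(i,h), parent(h,j)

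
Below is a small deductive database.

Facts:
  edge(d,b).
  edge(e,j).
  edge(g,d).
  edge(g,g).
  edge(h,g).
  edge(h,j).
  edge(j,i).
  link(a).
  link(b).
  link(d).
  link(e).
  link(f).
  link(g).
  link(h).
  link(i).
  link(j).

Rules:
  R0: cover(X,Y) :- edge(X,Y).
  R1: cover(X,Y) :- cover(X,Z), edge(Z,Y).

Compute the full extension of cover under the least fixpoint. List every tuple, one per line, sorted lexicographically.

round 1: derive cover(d,b) via R0 from edge(d,b)
round 1: derive cover(e,j) via R0 from edge(e,j)
round 1: derive cover(g,d) via R0 from edge(g,d)
round 1: derive cover(g,g) via R0 from edge(g,g)
round 1: derive cover(h,g) via R0 from edge(h,g)
round 1: derive cover(h,j) via R0 from edge(h,j)
round 1: derive cover(j,i) via R0 from edge(j,i)
round 2: derive cover(e,i) via R1 from cover(e,j), edge(j,i)
round 2: derive cover(g,b) via R1 from cover(g,d), edge(d,b)
round 2: derive cover(h,d) via R1 from cover(h,g), edge(g,d)
round 2: derive cover(h,i) via R1 from cover(h,j), edge(j,i)
round 3: derive cover(h,b) via R1 from cover(h,d), edge(d,b)

cover(d,b)
cover(e,i)
cover(e,j)
cover(g,b)
cover(g,d)
cover(g,g)
cover(h,b)
cover(h,d)
cover(h,g)
cover(h,i)
cover(h,j)
cover(j,i)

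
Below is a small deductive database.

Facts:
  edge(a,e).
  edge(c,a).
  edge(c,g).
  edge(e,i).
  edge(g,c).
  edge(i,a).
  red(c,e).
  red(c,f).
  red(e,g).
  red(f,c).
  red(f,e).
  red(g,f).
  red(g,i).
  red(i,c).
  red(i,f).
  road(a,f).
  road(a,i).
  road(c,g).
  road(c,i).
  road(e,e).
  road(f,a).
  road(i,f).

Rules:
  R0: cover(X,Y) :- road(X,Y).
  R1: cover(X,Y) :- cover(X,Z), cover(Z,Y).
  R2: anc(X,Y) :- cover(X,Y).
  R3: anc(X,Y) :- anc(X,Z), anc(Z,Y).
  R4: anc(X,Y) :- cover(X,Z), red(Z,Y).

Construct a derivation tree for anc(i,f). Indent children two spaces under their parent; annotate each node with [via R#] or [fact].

round 1: derive cover(a,f) via R0 from road(a,f)
round 1: derive cover(a,i) via R0 from road(a,i)
round 1: derive cover(c,g) via R0 from road(c,g)
round 1: derive cover(c,i) via R0 from road(c,i)
round 1: derive cover(e,e) via R0 from road(e,e)
round 1: derive cover(f,a) via R0 from road(f,a)
round 1: derive cover(i,f) via R0 from road(i,f)
round 2: derive cover(a,a) via R1 from cover(a,f), cover(f,a)
round 2: derive cover(c,f) via R1 from cover(c,i), cover(i,f)
round 2: derive cover(f,f) via R1 from cover(f,a), cover(a,f)
round 2: derive cover(f,i) via R1 from cover(f,a), cover(a,i)
round 2: derive cover(i,a) via R1 from cover(i,f), cover(f,a)
round 2: derive anc(a,f) via R2 from cover(a,f)
round 2: derive anc(a,i) via R2 from cover(a,i)
round 2: derive anc(c,g) via R2 from cover(c,g)
round 2: derive anc(c,i) via R2 from cover(c,i)
round 2: derive anc(e,e) via R2 from cover(e,e)
round 2: derive anc(f,a) via R2 from cover(f,a)
round 2: derive anc(i,f) via R2 from cover(i,f)
round 2: derive anc(a,c) via R4 from cover(a,f), red(f,c)
round 2: derive anc(a,e) via R4 from cover(a,f), red(f,e)
round 2: derive anc(c,c) via R4 from cover(c,i), red(i,c)
round 2: derive anc(c,f) via R4 from cover(c,g), red(g,f)
round 2: derive anc(e,g) via R4 from cover(e,e), red(e,g)
round 2: derive anc(i,c) via R4 from cover(i,f), red(f,c)
round 2: derive anc(i,e) via R4 from cover(i,f), red(f,e)
round 3: derive cover(c,a) via R1 from cover(c,f), cover(f,a)
round 3: derive cover(i,i) via R1 from cover(i,a), cover(a,i)
round 3: derive anc(a,a) via R2 from cover(a,a)
round 3: derive anc(f,f) via R2 from cover(f,f)
round 3: derive anc(f,i) via R2 from cover(f,i)
round 3: derive anc(i,a) via R2 from cover(i,a)
round 3: derive anc(a,g) via R3 from anc(a,c), anc(c,g)
round 3: derive anc(c,a) via R3 from anc(c,f), anc(f,a)
round 3: derive anc(c,e) via R3 from anc(c,i), anc(i,e)
round 3: derive anc(f,c) via R3 from anc(f,a), anc(a,c)
round 3: derive anc(f,e) via R3 from anc(f,a), anc(a,e)
round 3: derive anc(i,g) via R3 from anc(i,c), anc(c,g)
round 3: derive anc(i,i) via R3 from anc(i,c), anc(c,i)
round 4: derive anc(f,g) via R3 from anc(f,a), anc(a,g)

anc(i,f)  [via R2]
  cover(i,f)  [via R0]
    road(i,f)  [fact]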